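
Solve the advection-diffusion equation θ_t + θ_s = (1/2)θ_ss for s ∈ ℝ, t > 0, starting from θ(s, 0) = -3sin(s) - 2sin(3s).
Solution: Moving frame: η = s - t, σ = t, θ = u(η,σ), so θ_t = u_σ - u_η and θ_ss = u_ηη.
Hence θ_t + θ_s = u_σ and the PDE becomes the heat equation u_σ = (1/2)u_ηη on η ∈ ℝ.
Initial data: u(η,0) = θ(η,0) = -3sin(η) - 2sin(3η). Each mode sin(nη) decays as exp(-n²σ/2) on ℝ, so u(η,σ) = Σ c_n exp(-n²σ/2) sin(nη) with c_1=-3, c_3=-2: u(η,σ) = -3exp(-σ/2)sin(η) - 2exp(-9σ/2)sin(3η).
Substituting back: θ(s,t) = u(s - t, t).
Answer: θ(s, t) = -3exp(-t/2)sin(s - t) - 2exp(-9t/2)sin(3s - 3t)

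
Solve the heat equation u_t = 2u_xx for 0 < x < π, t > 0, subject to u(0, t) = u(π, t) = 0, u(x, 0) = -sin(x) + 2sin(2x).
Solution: Separating variables: u = Σ c_n exp(-2n²t) sin(nx). From u(x,0) = -sin(x) + 2sin(2x): c_1=-1, c_2=2.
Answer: u(x, t) = -exp(-2t)sin(x) + 2exp(-8t)sin(2x)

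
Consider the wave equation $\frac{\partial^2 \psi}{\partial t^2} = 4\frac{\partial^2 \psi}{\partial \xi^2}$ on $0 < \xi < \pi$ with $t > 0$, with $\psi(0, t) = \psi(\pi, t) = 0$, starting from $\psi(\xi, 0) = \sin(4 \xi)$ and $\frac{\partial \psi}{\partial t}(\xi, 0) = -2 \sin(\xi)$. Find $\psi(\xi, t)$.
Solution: Using separation of variables $\psi = X(\xi)T(t)$:
Eigenfunctions: $\sin(n\xi)$, $n = 1, 2, 3, \ldots$
General solution: $\psi(\xi, t) = \sum [A_n \cos(2n t) + B_n \sin(2n t)] \sin(n\xi)$
From $\psi(\xi,0) = \sin(4 \xi)$: $A_4=1$. From $\psi_t(\xi,0) = -2 \sin(\xi)$, using $\psi_t(\xi,0) = \sum \omega_n B_n \sin(n\xi)$ with $\omega_n = 2n$: $B_1 = (-2)/2 = -1$.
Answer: $\psi(\xi, t) = - \sin(\xi) \sin(2 t) + \sin(4 \xi) \cos(8 t)$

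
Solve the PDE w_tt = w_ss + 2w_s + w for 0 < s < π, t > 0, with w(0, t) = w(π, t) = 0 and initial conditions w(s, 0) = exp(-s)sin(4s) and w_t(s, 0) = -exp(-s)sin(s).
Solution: Substitute w = exp(-s)u.
Then w_s = exp(-s)(u_s - u), w_ss = exp(-s)(u_ss - 2u_s + u), w_tt = exp(-s)u_tt; substituting and dividing by exp(-s), the lower-order terms cancel: u_tt = u_ss (standard wave equation).
Data for u: u(s,0) = exp(s)w(s,0) = sin(4s); u_t(s,0) = exp(s)w_t(s,0) = -sin(s). The boundary conditions carry over: u(0,t) = u(π,t) = 0.
Separating variables: u = Σ [A_n cos(ω_n t) + B_n sin(ω_n t)] sin(ns), ω_n = n. From ICs (B_n = velocity coefficient / ω_n): A_4=1, B_1=-1.
So u(s,t) = -sin(s)sin(t) + sin(4s)cos(4t), and w(s,t) = exp(-s)u(s,t).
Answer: w(s, t) = -exp(-s)sin(s)sin(t) + exp(-s)sin(4s)cos(4t)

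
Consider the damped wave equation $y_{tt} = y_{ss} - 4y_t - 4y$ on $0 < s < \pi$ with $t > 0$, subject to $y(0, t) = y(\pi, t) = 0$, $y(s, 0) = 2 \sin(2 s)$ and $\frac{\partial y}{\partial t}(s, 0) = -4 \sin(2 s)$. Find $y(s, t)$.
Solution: Substitute $y = e^{-2t}u$.
Then $y_t = e^{-2t}(u_t - 2u)$, $y_{tt} = e^{-2t}(u_{tt} - 4u_t + 4u)$, $y_{ss} = e^{-2t}u_{ss}$; substituting and dividing by $e^{-2t}$, the lower-order terms cancel: $u_{tt} = u_{ss}$ (standard wave equation).
Data for $u$: $u(s,0) = y(s,0) = 2 \sin(2 s)$; $u_t(s,0) = y_t(s,0) + 2y(s,0) = 0$. The boundary conditions carry over: $u(0,t) = u(\pi,t) = 0$.
Separating variables: $u = \sum [A_n \cos(\omega_n t) + B_n \sin(\omega_n t)] \sin(ns)$, $\omega_n = n$. From ICs: $A_2=2$.
So $u(s,t) = 2 \sin(2 s) \cos(2 t)$, and $y(s,t) = e^{-2t}u(s,t)$.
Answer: $y(s, t) = 2 e^{-2 t} \sin(2 s) \cos(2 t)$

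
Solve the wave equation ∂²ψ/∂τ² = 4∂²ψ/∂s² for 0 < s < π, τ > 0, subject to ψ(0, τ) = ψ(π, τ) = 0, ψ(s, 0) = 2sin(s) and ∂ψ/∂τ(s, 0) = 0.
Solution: Separating variables: ψ = Σ [A_n cos(ω_n τ) + B_n sin(ω_n τ)] sin(ns), ω_n = 2n. From ICs: A_1=2.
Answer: ψ(s, τ) = 2sin(s)cos(2τ)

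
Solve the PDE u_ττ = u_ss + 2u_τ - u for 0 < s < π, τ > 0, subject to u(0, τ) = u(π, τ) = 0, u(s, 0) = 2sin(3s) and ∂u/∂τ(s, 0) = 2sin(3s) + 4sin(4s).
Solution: Substitute u = exp(τ)w.
Then u_τ = exp(τ)(w_τ + w), u_ττ = exp(τ)(w_ττ + 2w_τ + w), u_ss = exp(τ)w_ss; substituting and dividing by exp(τ), the lower-order terms cancel: w_ττ = w_ss (standard wave equation).
Data for w: w(s,0) = u(s,0) = 2sin(3s); w_τ(s,0) = u_τ(s,0) - u(s,0) = 4sin(4s). The boundary conditions carry over: w(0,τ) = w(π,τ) = 0.
Separating variables: w = Σ [A_n cos(ω_n τ) + B_n sin(ω_n τ)] sin(ns), ω_n = n. From ICs (B_n = velocity coefficient / ω_n): A_3=2, B_4=1.
So w(s,τ) = 2sin(3s)cos(3τ) + sin(4s)sin(4τ), and u(s,τ) = exp(τ)w(s,τ).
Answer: u(s, τ) = 2exp(τ)sin(3s)cos(3τ) + exp(τ)sin(4s)sin(4τ)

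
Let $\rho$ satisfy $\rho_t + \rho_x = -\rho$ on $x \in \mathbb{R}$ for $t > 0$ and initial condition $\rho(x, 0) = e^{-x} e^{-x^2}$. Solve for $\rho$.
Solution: Substitute $\rho = e^{-x}u$.
Then $\rho_x = e^{-x}(u_x - u)$, $\rho_t = e^{-x}u_t$; substituting and dividing by $e^{-x}$, the lower-order terms cancel: $u_t + u_x = 0$ (standard advection equation).
Data for $u$: $u(x,0) = e^{x}\rho(x,0) = e^{-x^2}$.
By characteristics ($dx/dt = 1$), $u(x,t) = f(x - t)$ with $f = u( \cdot , 0)$.
So $u(x,t) = e^{-(-t + x)^2}$, and $\rho(x,t) = e^{-x}u(x,t)$.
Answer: $\rho(x, t) = e^{-x} e^{-(-t + x)^2}$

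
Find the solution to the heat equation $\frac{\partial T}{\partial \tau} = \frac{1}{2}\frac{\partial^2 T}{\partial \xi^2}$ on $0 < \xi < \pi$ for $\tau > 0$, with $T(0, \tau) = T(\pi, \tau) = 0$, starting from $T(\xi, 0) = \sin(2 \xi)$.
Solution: Using separation of variables $T = X(\xi)G(\tau)$:
Eigenfunctions: $\sin(n\xi)$, $n = 1, 2, 3, \ldots$
General solution: $T(\xi, \tau) = \sum c_n \sin(n\xi) e^{-n^2 \tau/2}$
Matching $T(\xi,0) = \sin(2 \xi)$ term by term: $c_2=1$.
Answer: $T(\xi, \tau) = e^{-2 \tau} \sin(2 \xi)$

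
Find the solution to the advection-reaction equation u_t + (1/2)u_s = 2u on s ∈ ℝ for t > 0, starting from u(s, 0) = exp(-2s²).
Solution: Substitute u = exp(2t)w, i.e. w = exp(-2t)u.
By the product rule, u_t = exp(2t)(w_t + 2w), u_s = exp(2t)w_s.
Substituting into the PDE and dividing by exp(2t): w_t + 2w + (1/2)w_s = 2w.
The lower-order terms cancel, leaving the standard advection equation w_t + (1/2)w_s = 0.
Initial data for w: w(s,0) = u(s,0) = exp(-2s²).
Solve for w:
  By method of characteristics (waves move right with speed 1/2):
  Along characteristics s - (1/2)t = const, w is constant, so w(s,t) = f(s - (1/2)t) with f = w(·, 0).
Hence w(s,t) = exp(-2(s - t/2)²).
Transform back: u(s,t) = exp(2t)w(s,t).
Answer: u(s, t) = exp(2t)exp(-2(s - t/2)²)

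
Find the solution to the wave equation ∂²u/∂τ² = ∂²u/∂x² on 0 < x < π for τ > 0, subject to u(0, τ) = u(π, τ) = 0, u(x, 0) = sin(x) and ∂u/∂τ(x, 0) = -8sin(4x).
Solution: Using separation of variables u = X(x)T(τ):
Eigenfunctions: sin(nx), n = 1, 2, 3, ...
General solution: u(x, τ) = Σ [A_n cos(n τ) + B_n sin(n τ)] sin(nx)
From u(x,0) = sin(x): A_1=1. From u_τ(x,0) = -8sin(4x), using u_τ(x,0) = Σ ω_n B_n sin(nx) with ω_n = n: B_4 = (-8)/4 = -2.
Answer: u(x, τ) = sin(x)cos(τ) - 2sin(4x)sin(4τ)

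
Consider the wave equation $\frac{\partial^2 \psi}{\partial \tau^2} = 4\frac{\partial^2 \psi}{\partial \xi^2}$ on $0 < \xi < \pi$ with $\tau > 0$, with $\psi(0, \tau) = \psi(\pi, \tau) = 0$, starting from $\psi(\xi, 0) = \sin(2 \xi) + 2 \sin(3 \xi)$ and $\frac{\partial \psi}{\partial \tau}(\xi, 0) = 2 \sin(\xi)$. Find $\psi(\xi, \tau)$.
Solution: Using separation of variables $\psi = X(\xi)T(\tau)$:
Eigenfunctions: $\sin(n\xi)$, $n = 1, 2, 3, \ldots$
General solution: $\psi(\xi, \tau) = \sum [A_n \cos(2n \tau) + B_n \sin(2n \tau)] \sin(n\xi)$
From $\psi(\xi,0) = \sin(2 \xi) + 2 \sin(3 \xi)$: $A_2=1, A_3=2$. From $\psi_{\tau}(\xi,0) = 2 \sin(\xi)$, using $\psi_{\tau}(\xi,0) = \sum \omega_n B_n \sin(n\xi)$ with $\omega_n = 2n$: $B_1 = 2/2 = 1$.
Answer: $\psi(\xi, \tau) = \sin(2 \tau) \sin(\xi) + \sin(2 \xi) \cos(4 \tau) + 2 \sin(3 \xi) \cos(6 \tau)$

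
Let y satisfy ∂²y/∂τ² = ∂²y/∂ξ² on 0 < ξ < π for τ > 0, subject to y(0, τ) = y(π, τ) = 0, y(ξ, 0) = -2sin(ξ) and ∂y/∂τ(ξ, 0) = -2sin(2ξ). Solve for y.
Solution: Separating variables: y = Σ [A_n cos(ω_n τ) + B_n sin(ω_n τ)] sin(nξ), ω_n = n. From ICs (B_n = velocity coefficient / ω_n): A_1=-2, B_2=-1.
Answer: y(ξ, τ) = -2sin(ξ)cos(τ) - sin(2ξ)sin(2τ)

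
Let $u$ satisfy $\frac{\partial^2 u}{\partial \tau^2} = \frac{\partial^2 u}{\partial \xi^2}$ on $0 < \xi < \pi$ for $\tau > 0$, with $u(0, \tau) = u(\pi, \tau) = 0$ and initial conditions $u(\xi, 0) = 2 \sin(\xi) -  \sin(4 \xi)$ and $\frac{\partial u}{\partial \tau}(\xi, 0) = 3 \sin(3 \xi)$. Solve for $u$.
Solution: Separating variables: $u = \sum [A_n \cos(\omega_n \tau) + B_n \sin(\omega_n \tau)] \sin(n\xi)$, $\omega_n = n$. From ICs ($B_n$ = velocity coefficient / $\omega_n$): $A_1=2, A_4=-1, B_3=1$.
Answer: $u(\xi, \tau) = \sin(3 \tau) \sin(3 \xi) + 2 \sin(\xi) \cos(\tau) -  \sin(4 \xi) \cos(4 \tau)$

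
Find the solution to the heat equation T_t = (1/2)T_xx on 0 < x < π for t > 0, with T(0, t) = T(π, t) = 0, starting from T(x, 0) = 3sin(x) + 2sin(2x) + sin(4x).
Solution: Separating variables: T = Σ c_n exp(-n²t/2) sin(nx). From T(x,0) = 3sin(x) + 2sin(2x) + sin(4x): c_1=3, c_2=2, c_4=1.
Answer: T(x, t) = 2exp(-2t)sin(2x) + exp(-8t)sin(4x) + 3exp(-t/2)sin(x)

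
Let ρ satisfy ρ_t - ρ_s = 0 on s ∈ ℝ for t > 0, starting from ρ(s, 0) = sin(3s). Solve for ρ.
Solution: By method of characteristics (waves move left with speed 1):
Along characteristics s + t = const, ρ is constant, so ρ(s,t) = f(s + t) with f = ρ(·, 0).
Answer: ρ(s, t) = sin(3s + 3t)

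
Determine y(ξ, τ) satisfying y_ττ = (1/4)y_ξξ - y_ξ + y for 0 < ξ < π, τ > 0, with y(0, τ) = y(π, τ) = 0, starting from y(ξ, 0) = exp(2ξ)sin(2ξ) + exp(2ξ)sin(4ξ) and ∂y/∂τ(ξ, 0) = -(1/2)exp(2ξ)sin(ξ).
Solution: Substitute y = exp(2ξ)u, i.e. u = exp(-2ξ)y.
By the product rule, y_ξ = exp(2ξ)(u_ξ + 2u), y_ξξ = exp(2ξ)(u_ξξ + 4u_ξ + 4u), y_ττ = exp(2ξ)u_ττ.
Substituting into the PDE and dividing by exp(2ξ): u_ττ = (1/4)(u_ξξ + 4u_ξ + 4u) - (u_ξ + 2u) + u.
The lower-order terms cancel, leaving the standard wave equation u_ττ = (1/4)u_ξξ.
Initial data for u: u(ξ,0) = exp(-2ξ)y(ξ,0) = sin(2ξ) + sin(4ξ); u_τ(ξ,0) = exp(-2ξ)y_τ(ξ,0) = -(1/2)sin(ξ). The boundary conditions carry over: u(0,τ) = u(π,τ) = 0.
Solve for u:
  Using separation of variables u = X(ξ)T(τ):
  Eigenfunctions: sin(nξ), n = 1, 2, 3, ...
  General solution: u(ξ, τ) = Σ [A_n cos(n τ/2) + B_n sin(n τ/2)] sin(nξ)
  From u(ξ,0) = sin(2ξ) + sin(4ξ): A_2=1, A_4=1. From u_τ(ξ,0) = -(1/2)sin(ξ), using u_τ(ξ,0) = Σ ω_n B_n sin(nξ) with ω_n = n/2: B_1 = (-1/2)/(1/2) = -1.
Hence u(ξ,τ) = -sin(ξ)sin(τ/2) + sin(2ξ)cos(τ) + sin(4ξ)cos(2τ).
Transform back: y(ξ,τ) = exp(2ξ)u(ξ,τ).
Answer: y(ξ, τ) = -exp(2ξ)sin(ξ)sin(τ/2) + exp(2ξ)sin(2ξ)cos(τ) + exp(2ξ)sin(4ξ)cos(2τ)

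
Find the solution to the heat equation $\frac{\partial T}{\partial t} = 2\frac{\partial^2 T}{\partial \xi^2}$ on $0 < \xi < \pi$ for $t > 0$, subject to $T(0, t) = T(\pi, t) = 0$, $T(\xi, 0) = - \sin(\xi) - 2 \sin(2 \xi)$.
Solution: Separating variables: $T = \sum c_n e^{-2n^2t} \sin(n\xi)$. From $T(\xi,0) = - \sin(\xi) - 2 \sin(2 \xi)$: $c_1=-1, c_2=-2$.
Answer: $T(\xi, t) = - e^{-2 t} \sin(\xi) - 2 e^{-8 t} \sin(2 \xi)$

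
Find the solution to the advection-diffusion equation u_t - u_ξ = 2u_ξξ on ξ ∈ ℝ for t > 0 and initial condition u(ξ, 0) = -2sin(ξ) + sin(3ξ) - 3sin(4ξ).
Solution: Change to a moving frame: let η = ξ + t, σ = t and write u(ξ,t) = w(η,σ).
By the chain rule u_t = w_σ + w_η, u_ξ = w_η, u_ξξ = w_ηη.
Then u_t - u_ξ = w_σ: the advection term cancels and the PDE becomes the heat equation w_σ = 2w_ηη on η ∈ ℝ.
Initial data: w(η,0) = u(η,0) = -2sin(η) + sin(3η) - 3sin(4η).
On η ∈ ℝ each mode satisfies (sin(nη))″ = -n² sin(nη), so exp(-2n²σ) sin(nη) solves the heat equation; by superposition w(η,σ) = Σ c_n exp(-2n²σ) sin(nη).
Reading off the coefficients: c_1=-2, c_3=1, c_4=-3, so w(η,σ) = -2exp(-2σ)sin(η) + exp(-18σ)sin(3η) - 3exp(-32σ)sin(4η).
Substituting back η = ξ + t, σ = t: u(ξ,t) = w(ξ + t, t).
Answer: u(ξ, t) = -2exp(-2t)sin(t + ξ) + exp(-18t)sin(3t + 3ξ) - 3exp(-32t)sin(4t + 4ξ)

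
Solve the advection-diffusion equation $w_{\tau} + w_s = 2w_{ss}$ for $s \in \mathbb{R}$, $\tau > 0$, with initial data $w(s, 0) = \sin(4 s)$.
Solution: Change to a moving frame: let $\eta = s - \tau$, $\sigma = \tau$ and write $w(s,\tau) = u(\eta,\sigma)$.
By the chain rule $w_{\tau} = u_{\sigma} - u_{\eta}$, $w_s = u_{\eta}$, $w_{ss} = u_{\eta\eta}$.
Then $w_{\tau} + w_s = u_{\sigma}$: the advection term cancels and the PDE becomes the heat equation $u_{\sigma} = 2u_{\eta\eta}$ on $\eta \in \mathbb{R}$.
Initial data: $u(\eta,0) = w(\eta,0) = \sin(4 \eta)$.
On $\eta \in \mathbb{R}$ each mode satisfies $(\sin(n\eta))'' = -n^2 \sin(n\eta)$, so $e^{-2n^2\sigma} \sin(n\eta)$ solves the heat equation; by superposition $u(\eta,\sigma) = \sum c_n e^{-2n^2\sigma} \sin(n\eta)$.
Reading off the coefficients: $c_4=1$, so $u(\eta,\sigma) = e^{-32 \sigma} \sin(4 \eta)$.
Substituting back $\eta = s - \tau$, $\sigma = \tau$: $w(s,\tau) = u(s - \tau, \tau)$.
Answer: $w(s, \tau) = - e^{-32 \tau} \sin(4 \tau - 4 s)$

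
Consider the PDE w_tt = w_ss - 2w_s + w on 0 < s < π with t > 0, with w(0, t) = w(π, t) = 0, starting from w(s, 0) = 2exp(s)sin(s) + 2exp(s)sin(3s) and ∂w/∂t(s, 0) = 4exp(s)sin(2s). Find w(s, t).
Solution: Substitute w = exp(s)u.
Then w_s = exp(s)(u_s + u), w_ss = exp(s)(u_ss + 2u_s + u), w_tt = exp(s)u_tt; substituting and dividing by exp(s), the lower-order terms cancel: u_tt = u_ss (standard wave equation).
Data for u: u(s,0) = exp(-s)w(s,0) = 2sin(s) + 2sin(3s); u_t(s,0) = exp(-s)w_t(s,0) = 4sin(2s). The boundary conditions carry over: u(0,t) = u(π,t) = 0.
Separating variables: u = Σ [A_n cos(ω_n t) + B_n sin(ω_n t)] sin(ns), ω_n = n. From ICs (B_n = velocity coefficient / ω_n): A_1=2, A_3=2, B_2=2.
So u(s,t) = 2sin(s)cos(t) + 2sin(2s)sin(2t) + 2sin(3s)cos(3t), and w(s,t) = exp(s)u(s,t).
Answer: w(s, t) = 2exp(s)sin(s)cos(t) + 2exp(s)sin(2s)sin(2t) + 2exp(s)sin(3s)cos(3t)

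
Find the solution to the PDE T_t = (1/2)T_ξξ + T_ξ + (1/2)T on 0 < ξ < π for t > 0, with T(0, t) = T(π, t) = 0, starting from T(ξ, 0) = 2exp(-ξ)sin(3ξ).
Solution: Substitute T = exp(-ξ)u, i.e. u = exp(ξ)T.
By the product rule, T_ξ = exp(-ξ)(u_ξ - u), T_ξξ = exp(-ξ)(u_ξξ - 2u_ξ + u), T_t = exp(-ξ)u_t.
Substituting into the PDE and dividing by exp(-ξ): u_t = (1/2)(u_ξξ - 2u_ξ + u) + (u_ξ - u) + (1/2)u.
The lower-order terms cancel, leaving the standard heat equation u_t = (1/2)u_ξξ.
Initial data for u: u(ξ,0) = exp(ξ)T(ξ,0) = 2sin(3ξ). The boundary conditions carry over: u(0,t) = u(π,t) = 0.
Solve for u:
  Using separation of variables u = X(ξ)G(t):
  Eigenfunctions: sin(nξ), n = 1, 2, 3, ...
  General solution: u(ξ, t) = Σ c_n sin(nξ) exp(-n² t/2)
  Matching u(ξ,0) = 2sin(3ξ) term by term: c_3=2.
Hence u(ξ,t) = 2exp(-9t/2)sin(3ξ).
Transform back: T(ξ,t) = exp(-ξ)u(ξ,t).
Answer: T(ξ, t) = 2exp(-9t/2)exp(-ξ)sin(3ξ)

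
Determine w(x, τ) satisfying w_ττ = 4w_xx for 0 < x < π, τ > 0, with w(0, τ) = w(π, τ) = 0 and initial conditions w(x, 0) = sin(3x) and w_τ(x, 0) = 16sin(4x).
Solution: Separating variables: w = Σ [A_n cos(ω_n τ) + B_n sin(ω_n τ)] sin(nx), ω_n = 2n. From ICs (B_n = velocity coefficient / ω_n): A_3=1, B_4=2.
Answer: w(x, τ) = sin(3x)cos(6τ) + 2sin(4x)sin(8τ)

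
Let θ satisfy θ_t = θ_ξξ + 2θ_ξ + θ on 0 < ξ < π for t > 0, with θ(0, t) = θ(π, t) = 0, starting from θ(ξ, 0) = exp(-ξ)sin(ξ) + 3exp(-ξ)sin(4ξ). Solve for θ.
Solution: Substitute θ = exp(-ξ)u, i.e. u = exp(ξ)θ.
By the product rule, θ_ξ = exp(-ξ)(u_ξ - u), θ_ξξ = exp(-ξ)(u_ξξ - 2u_ξ + u), θ_t = exp(-ξ)u_t.
Substituting into the PDE and dividing by exp(-ξ): u_t = (u_ξξ - 2u_ξ + u) + 2(u_ξ - u) + u.
The lower-order terms cancel, leaving the standard heat equation u_t = u_ξξ.
Initial data for u: u(ξ,0) = exp(ξ)θ(ξ,0) = sin(ξ) + 3sin(4ξ). The boundary conditions carry over: u(0,t) = u(π,t) = 0.
Solve for u:
  Using separation of variables u = X(ξ)G(t):
  Eigenfunctions: sin(nξ), n = 1, 2, 3, ...
  General solution: u(ξ, t) = Σ c_n sin(nξ) exp(-n² t)
  Matching u(ξ,0) = sin(ξ) + 3sin(4ξ) term by term: c_1=1, c_4=3.
Hence u(ξ,t) = exp(-t)sin(ξ) + 3exp(-16t)sin(4ξ).
Transform back: θ(ξ,t) = exp(-ξ)u(ξ,t).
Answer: θ(ξ, t) = exp(-t)exp(-ξ)sin(ξ) + 3exp(-16t)exp(-ξ)sin(4ξ)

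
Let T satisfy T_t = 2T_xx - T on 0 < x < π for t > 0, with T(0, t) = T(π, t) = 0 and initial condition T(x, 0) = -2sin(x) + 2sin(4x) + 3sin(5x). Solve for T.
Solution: Substitute T = exp(-t)u, i.e. u = exp(t)T.
By the product rule, T_t = exp(-t)(u_t - u), T_xx = exp(-t)u_xx.
Substituting into the PDE and dividing by exp(-t): u_t - u = 2u_xx - u.
The lower-order terms cancel, leaving the standard heat equation u_t = 2u_xx.
Initial data for u: u(x,0) = T(x,0) = -2sin(x) + 2sin(4x) + 3sin(5x). The boundary conditions carry over: u(0,t) = u(π,t) = 0.
Solve for u:
  Using separation of variables u = X(x)G(t):
  Eigenfunctions: sin(nx), n = 1, 2, 3, ...
  General solution: u(x, t) = Σ c_n sin(nx) exp(-2n² t)
  Matching u(x,0) = -2sin(x) + 2sin(4x) + 3sin(5x) term by term: c_1=-2, c_4=2, c_5=3.
Hence u(x,t) = -2exp(-2t)sin(x) + 2exp(-32t)sin(4x) + 3exp(-50t)sin(5x).
Transform back: T(x,t) = exp(-t)u(x,t).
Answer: T(x, t) = -2exp(-3t)sin(x) + 2exp(-33t)sin(4x) + 3exp(-51t)sin(5x)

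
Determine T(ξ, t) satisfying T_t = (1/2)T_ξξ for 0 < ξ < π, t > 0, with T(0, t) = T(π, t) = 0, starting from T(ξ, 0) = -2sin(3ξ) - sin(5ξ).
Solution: Using separation of variables T = X(ξ)G(t):
Eigenfunctions: sin(nξ), n = 1, 2, 3, ...
General solution: T(ξ, t) = Σ c_n sin(nξ) exp(-n² t/2)
Matching T(ξ,0) = -2sin(3ξ) - sin(5ξ) term by term: c_3=-2, c_5=-1.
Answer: T(ξ, t) = -2exp(-9t/2)sin(3ξ) - exp(-25t/2)sin(5ξ)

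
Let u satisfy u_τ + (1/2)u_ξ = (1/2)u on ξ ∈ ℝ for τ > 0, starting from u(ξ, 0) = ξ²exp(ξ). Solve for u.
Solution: Substitute u = exp(ξ)w, i.e. w = exp(-ξ)u.
By the product rule, u_ξ = exp(ξ)(w_ξ + w), u_τ = exp(ξ)w_τ.
Substituting into the PDE and dividing by exp(ξ): w_τ + (1/2)(w_ξ + w) = (1/2)w.
The lower-order terms cancel, leaving the standard advection equation w_τ + (1/2)w_ξ = 0.
Initial data for w: w(ξ,0) = exp(-ξ)u(ξ,0) = ξ².
Solve for w:
  By method of characteristics (waves move right with speed 1/2):
  Along characteristics ξ - (1/2)τ = const, w is constant, so w(ξ,τ) = f(ξ - (1/2)τ) with f = w(·, 0).
Hence w(ξ,τ) = ξ² - ξτ + (1/4)τ².
Transform back: u(ξ,τ) = exp(ξ)w(ξ,τ).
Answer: u(ξ, τ) = ξ²exp(ξ) - ξτexp(ξ) + (1/4)τ²exp(ξ)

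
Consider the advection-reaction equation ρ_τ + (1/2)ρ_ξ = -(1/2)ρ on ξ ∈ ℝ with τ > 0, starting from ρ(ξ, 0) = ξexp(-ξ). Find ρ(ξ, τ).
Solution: Substitute ρ = exp(-ξ)u.
Then ρ_ξ = exp(-ξ)(u_ξ - u), ρ_τ = exp(-ξ)u_τ; substituting and dividing by exp(-ξ), the lower-order terms cancel: u_τ + (1/2)u_ξ = 0 (standard advection equation).
Data for u: u(ξ,0) = exp(ξ)ρ(ξ,0) = ξ.
By characteristics (dξ/dτ = 1/2), u(ξ,τ) = f(ξ - (1/2)τ) with f = u(·, 0).
So u(ξ,τ) = ξ - (1/2)τ, and ρ(ξ,τ) = exp(-ξ)u(ξ,τ).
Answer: ρ(ξ, τ) = ξexp(-ξ) - (1/2)τexp(-ξ)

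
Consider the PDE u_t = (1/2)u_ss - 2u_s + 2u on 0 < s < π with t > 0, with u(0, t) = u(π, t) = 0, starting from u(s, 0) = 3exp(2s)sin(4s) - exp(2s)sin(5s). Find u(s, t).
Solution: Substitute u = exp(2s)w, i.e. w = exp(-2s)u.
By the product rule, u_s = exp(2s)(w_s + 2w), u_ss = exp(2s)(w_ss + 4w_s + 4w), u_t = exp(2s)w_t.
Substituting into the PDE and dividing by exp(2s): w_t = (1/2)(w_ss + 4w_s + 4w) - 2(w_s + 2w) + 2w.
The lower-order terms cancel, leaving the standard heat equation w_t = (1/2)w_ss.
Initial data for w: w(s,0) = exp(-2s)u(s,0) = 3sin(4s) - sin(5s). The boundary conditions carry over: w(0,t) = w(π,t) = 0.
Solve for w:
  Using separation of variables w = X(s)T(t):
  Eigenfunctions: sin(ns), n = 1, 2, 3, ...
  General solution: w(s, t) = Σ c_n sin(ns) exp(-n² t/2)
  Matching w(s,0) = 3sin(4s) - sin(5s) term by term: c_4=3, c_5=-1.
Hence w(s,t) = 3exp(-8t)sin(4s) - exp(-25t/2)sin(5s).
Transform back: u(s,t) = exp(2s)w(s,t).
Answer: u(s, t) = 3exp(2s)exp(-8t)sin(4s) - exp(2s)exp(-25t/2)sin(5s)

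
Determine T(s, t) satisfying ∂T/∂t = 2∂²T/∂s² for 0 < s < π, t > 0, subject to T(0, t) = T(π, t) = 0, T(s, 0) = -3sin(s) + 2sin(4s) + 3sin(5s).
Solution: Separating variables: T = Σ c_n exp(-2n²t) sin(ns). From T(s,0) = -3sin(s) + 2sin(4s) + 3sin(5s): c_1=-3, c_4=2, c_5=3.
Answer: T(s, t) = -3exp(-2t)sin(s) + 2exp(-32t)sin(4s) + 3exp(-50t)sin(5s)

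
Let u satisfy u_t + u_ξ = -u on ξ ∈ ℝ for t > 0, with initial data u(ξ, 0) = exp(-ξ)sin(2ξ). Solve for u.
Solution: Substitute u = exp(-ξ)w.
Then u_ξ = exp(-ξ)(w_ξ - w), u_t = exp(-ξ)w_t; substituting and dividing by exp(-ξ), the lower-order terms cancel: w_t + w_ξ = 0 (standard advection equation).
Data for w: w(ξ,0) = exp(ξ)u(ξ,0) = sin(2ξ).
By characteristics (dξ/dt = 1), w(ξ,t) = f(ξ - t) with f = w(·, 0).
So w(ξ,t) = -sin(2t - 2ξ), and u(ξ,t) = exp(-ξ)w(ξ,t).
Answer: u(ξ, t) = -exp(-ξ)sin(2t - 2ξ)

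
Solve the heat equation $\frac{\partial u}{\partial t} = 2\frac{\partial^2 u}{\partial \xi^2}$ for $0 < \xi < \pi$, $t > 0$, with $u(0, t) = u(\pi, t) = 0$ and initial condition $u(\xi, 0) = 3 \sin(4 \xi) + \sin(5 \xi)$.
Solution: Separating variables: $u = \sum c_n e^{-2n^2t} \sin(n\xi)$. From $u(\xi,0) = 3 \sin(4 \xi) + \sin(5 \xi)$: $c_4=3, c_5=1$.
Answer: $u(\xi, t) = 3 e^{-32 t} \sin(4 \xi) + e^{-50 t} \sin(5 \xi)$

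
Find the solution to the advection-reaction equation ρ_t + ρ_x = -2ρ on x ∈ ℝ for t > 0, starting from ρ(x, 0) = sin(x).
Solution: Substitute ρ = exp(-2t)u, i.e. u = exp(2t)ρ.
By the product rule, ρ_t = exp(-2t)(u_t - 2u), ρ_x = exp(-2t)u_x.
Substituting into the PDE and dividing by exp(-2t): u_t - 2u + u_x = -2u.
The lower-order terms cancel, leaving the standard advection equation u_t + u_x = 0.
Initial data for u: u(x,0) = ρ(x,0) = sin(x).
Solve for u:
  By method of characteristics (waves move right with speed 1):
  Along characteristics x - t = const, u is constant, so u(x,t) = f(x - t) with f = u(·, 0).
Hence u(x,t) = -sin(t - x).
Transform back: ρ(x,t) = exp(-2t)u(x,t).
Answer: ρ(x, t) = -exp(-2t)sin(t - x)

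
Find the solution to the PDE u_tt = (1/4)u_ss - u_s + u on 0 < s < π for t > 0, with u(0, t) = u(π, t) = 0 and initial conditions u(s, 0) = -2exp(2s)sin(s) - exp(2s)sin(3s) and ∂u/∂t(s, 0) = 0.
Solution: Substitute u = exp(2s)w.
Then u_s = exp(2s)(w_s + 2w), u_ss = exp(2s)(w_ss + 4w_s + 4w), u_tt = exp(2s)w_tt; substituting and dividing by exp(2s), the lower-order terms cancel: w_tt = (1/4)w_ss (standard wave equation).
Data for w: w(s,0) = exp(-2s)u(s,0) = -2sin(s) - sin(3s); w_t(s,0) = exp(-2s)u_t(s,0) = 0. The boundary conditions carry over: w(0,t) = w(π,t) = 0.
Separating variables: w = Σ [A_n cos(ω_n t) + B_n sin(ω_n t)] sin(ns), ω_n = n/2. From ICs: A_1=-2, A_3=-1.
So w(s,t) = -2sin(s)cos(t/2) - sin(3s)cos(3t/2), and u(s,t) = exp(2s)w(s,t).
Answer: u(s, t) = -2exp(2s)sin(s)cos(t/2) - exp(2s)sin(3s)cos(3t/2)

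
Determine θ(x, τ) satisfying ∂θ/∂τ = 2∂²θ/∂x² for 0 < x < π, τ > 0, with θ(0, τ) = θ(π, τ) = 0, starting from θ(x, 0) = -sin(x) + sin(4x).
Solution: Separating variables: θ = Σ c_n exp(-2n²τ) sin(nx). From θ(x,0) = -sin(x) + sin(4x): c_1=-1, c_4=1.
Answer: θ(x, τ) = -exp(-2τ)sin(x) + exp(-32τ)sin(4x)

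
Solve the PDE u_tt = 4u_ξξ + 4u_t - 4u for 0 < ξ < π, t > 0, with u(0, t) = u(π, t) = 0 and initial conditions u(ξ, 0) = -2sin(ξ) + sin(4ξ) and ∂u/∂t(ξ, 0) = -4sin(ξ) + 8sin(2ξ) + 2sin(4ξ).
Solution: Substitute u = exp(2t)w, i.e. w = exp(-2t)u.
By the product rule, u_t = exp(2t)(w_t + 2w), u_tt = exp(2t)(w_tt + 4w_t + 4w), u_ξξ = exp(2t)w_ξξ.
Substituting into the PDE and dividing by exp(2t): w_tt + 4w_t + 4w = 4w_ξξ + 4(w_t + 2w) - 4w.
The lower-order terms cancel, leaving the standard wave equation w_tt = 4w_ξξ.
Initial data for w: w(ξ,0) = u(ξ,0) = -2sin(ξ) + sin(4ξ); w_t(ξ,0) = u_t(ξ,0) - 2u(ξ,0) = 8sin(2ξ). The boundary conditions carry over: w(0,t) = w(π,t) = 0.
Solve for w:
  Using separation of variables w = X(ξ)T(t):
  Eigenfunctions: sin(nξ), n = 1, 2, 3, ...
  General solution: w(ξ, t) = Σ [A_n cos(2n t) + B_n sin(2n t)] sin(nξ)
  From w(ξ,0) = -2sin(ξ) + sin(4ξ): A_1=-2, A_4=1. From w_t(ξ,0) = 8sin(2ξ), using w_t(ξ,0) = Σ ω_n B_n sin(nξ) with ω_n = 2n: B_2 = 8/4 = 2.
Hence w(ξ,t) = 2sin(4t)sin(2ξ) - 2sin(ξ)cos(2t) + sin(4ξ)cos(8t).
Transform back: u(ξ,t) = exp(2t)w(ξ,t).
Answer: u(ξ, t) = 2exp(2t)sin(4t)sin(2ξ) - 2exp(2t)sin(ξ)cos(2t) + exp(2t)sin(4ξ)cos(8t)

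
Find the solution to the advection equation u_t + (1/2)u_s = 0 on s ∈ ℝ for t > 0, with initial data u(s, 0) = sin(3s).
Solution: By method of characteristics (waves move right with speed 1/2):
Along characteristics s - (1/2)t = const, u is constant, so u(s,t) = f(s - (1/2)t) with f = u(·, 0).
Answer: u(s, t) = sin(3s - 3t/2)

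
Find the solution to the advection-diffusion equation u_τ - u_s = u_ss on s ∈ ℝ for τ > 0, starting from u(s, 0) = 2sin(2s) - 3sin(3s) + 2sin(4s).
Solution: Change to a moving frame: let η = s + τ, σ = τ and write u(s,τ) = w(η,σ).
By the chain rule u_τ = w_σ + w_η, u_s = w_η, u_ss = w_ηη.
Then u_τ - u_s = w_σ: the advection term cancels and the PDE becomes the heat equation w_σ = w_ηη on η ∈ ℝ.
Initial data: w(η,0) = u(η,0) = 2sin(2η) - 3sin(3η) + 2sin(4η).
On η ∈ ℝ each mode satisfies (sin(nη))″ = -n² sin(nη), so exp(-n²σ) sin(nη) solves the heat equation; by superposition w(η,σ) = Σ c_n exp(-n²σ) sin(nη).
Reading off the coefficients: c_2=2, c_3=-3, c_4=2, so w(η,σ) = 2exp(-4σ)sin(2η) - 3exp(-9σ)sin(3η) + 2exp(-16σ)sin(4η).
Substituting back η = s + τ, σ = τ: u(s,τ) = w(s + τ, τ).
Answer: u(s, τ) = 2exp(-4τ)sin(2s + 2τ) - 3exp(-9τ)sin(3s + 3τ) + 2exp(-16τ)sin(4s + 4τ)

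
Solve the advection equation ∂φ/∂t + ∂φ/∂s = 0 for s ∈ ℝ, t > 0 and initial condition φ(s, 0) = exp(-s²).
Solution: By method of characteristics (waves move right with speed 1):
Along characteristics s - t = const, φ is constant, so φ(s,t) = f(s - t) with f = φ(·, 0).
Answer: φ(s, t) = exp(-(s - t)²)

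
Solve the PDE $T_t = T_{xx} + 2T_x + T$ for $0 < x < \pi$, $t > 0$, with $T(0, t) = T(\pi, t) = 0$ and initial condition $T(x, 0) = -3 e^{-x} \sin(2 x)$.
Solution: Substitute $T = e^{-x}u$.
Then $T_x = e^{-x}(u_x - u)$, $T_{xx} = e^{-x}(u_{xx} - 2u_x + u)$, $T_t = e^{-x}u_t$; substituting and dividing by $e^{-x}$, the lower-order terms cancel: $u_t = u_{xx}$ (standard heat equation).
Data for $u$: $u(x,0) = e^{x}T(x,0) = -3 \sin(2 x)$. The boundary conditions carry over: $u(0,t) = u(\pi,t) = 0$.
Separating variables: $u = \sum c_n e^{-n^2t} \sin(nx)$. From $u(x,0) = -3 \sin(2 x)$: $c_2=-3$.
So $u(x,t) = -3 e^{-4 t} \sin(2 x)$, and $T(x,t) = e^{-x}u(x,t)$.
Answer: $T(x, t) = -3 e^{-4 t} e^{-x} \sin(2 x)$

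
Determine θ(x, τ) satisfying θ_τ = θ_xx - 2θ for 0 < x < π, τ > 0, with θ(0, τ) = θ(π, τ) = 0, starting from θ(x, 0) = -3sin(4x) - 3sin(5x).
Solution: Substitute θ = exp(-2τ)u.
Then θ_τ = exp(-2τ)(u_τ - 2u), θ_xx = exp(-2τ)u_xx; substituting and dividing by exp(-2τ), the lower-order terms cancel: u_τ = u_xx (standard heat equation).
Data for u: u(x,0) = θ(x,0) = -3sin(4x) - 3sin(5x). The boundary conditions carry over: u(0,τ) = u(π,τ) = 0.
Separating variables: u = Σ c_n exp(-n²τ) sin(nx). From u(x,0) = -3sin(4x) - 3sin(5x): c_4=-3, c_5=-3.
So u(x,τ) = -3exp(-16τ)sin(4x) - 3exp(-25τ)sin(5x), and θ(x,τ) = exp(-2τ)u(x,τ).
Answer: θ(x, τ) = -3exp(-18τ)sin(4x) - 3exp(-27τ)sin(5x)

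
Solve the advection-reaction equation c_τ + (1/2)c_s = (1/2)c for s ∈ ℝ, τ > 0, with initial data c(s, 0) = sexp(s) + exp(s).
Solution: Substitute c = exp(s)u.
Then c_s = exp(s)(u_s + u), c_τ = exp(s)u_τ; substituting and dividing by exp(s), the lower-order terms cancel: u_τ + (1/2)u_s = 0 (standard advection equation).
Data for u: u(s,0) = exp(-s)c(s,0) = s + 1.
By characteristics (ds/dτ = 1/2), u(s,τ) = f(s - (1/2)τ) with f = u(·, 0).
So u(s,τ) = s - (1/2)τ + 1, and c(s,τ) = exp(s)u(s,τ).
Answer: c(s, τ) = sexp(s) - (1/2)τexp(s) + exp(s)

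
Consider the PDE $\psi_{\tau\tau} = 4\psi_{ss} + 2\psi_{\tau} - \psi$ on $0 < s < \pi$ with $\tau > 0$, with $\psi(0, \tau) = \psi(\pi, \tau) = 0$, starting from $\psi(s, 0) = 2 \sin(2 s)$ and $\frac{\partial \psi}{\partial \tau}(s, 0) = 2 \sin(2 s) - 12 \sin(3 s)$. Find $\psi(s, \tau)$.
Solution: Substitute $\psi = e^{\tau}u$.
Then $\psi_{\tau} = e^{\tau}(u_{\tau} + u)$, $\psi_{\tau\tau} = e^{\tau}(u_{\tau\tau} + 2u_{\tau} + u)$, $\psi_{ss} = e^{\tau}u_{ss}$; substituting and dividing by $e^{\tau}$, the lower-order terms cancel: $u_{\tau\tau} = 4u_{ss}$ (standard wave equation).
Data for $u$: $u(s,0) = \psi(s,0) = 2 \sin(2 s)$; $u_{\tau}(s,0) = \psi_{\tau}(s,0) - \psi(s,0) = -12 \sin(3 s)$. The boundary conditions carry over: $u(0,\tau) = u(\pi,\tau) = 0$.
Separating variables: $u = \sum [A_n \cos(\omega_n \tau) + B_n \sin(\omega_n \tau)] \sin(ns)$, $\omega_n = 2n$. From ICs ($B_n$ = velocity coefficient / $\omega_n$): $A_2=2, B_3=-2$.
So $u(s,\tau) = 2 \sin(2 s) \cos(4 \tau) - 2 \sin(3 s) \sin(6 \tau)$, and $\psi(s,\tau) = e^{\tau}u(s,\tau)$.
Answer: $\psi(s, \tau) = -2 e^{\tau} \sin(6 \tau) \sin(3 s) + 2 e^{\tau} \sin(2 s) \cos(4 \tau)$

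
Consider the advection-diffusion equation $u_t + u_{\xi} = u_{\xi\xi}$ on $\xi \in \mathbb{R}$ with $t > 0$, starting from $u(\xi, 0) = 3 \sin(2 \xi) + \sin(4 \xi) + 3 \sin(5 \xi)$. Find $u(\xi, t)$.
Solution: Moving frame: $\eta = \xi - t$, $\sigma = t$, $u = w(\eta,\sigma)$, so $u_t = w_{\sigma} - w_{\eta}$ and $u_{\xi\xi} = w_{\eta\eta}$.
Hence $u_t + u_{\xi} = w_{\sigma}$ and the PDE becomes the heat equation $w_{\sigma} = w_{\eta\eta}$ on $\eta \in \mathbb{R}$.
Initial data: $w(\eta,0) = u(\eta,0) = 3 \sin(2 \eta) + \sin(4 \eta) + 3 \sin(5 \eta)$. Each mode $\sin(n\eta)$ decays as $e^{-n^2\sigma}$ on $\mathbb{R}$, so $w(\eta,\sigma) = \sum c_n e^{-n^2\sigma} \sin(n\eta)$ with $c_2=3, c_4=1, c_5=3$: $w(\eta,\sigma) = 3 e^{-4 \sigma} \sin(2 \eta) + e^{-16 \sigma} \sin(4 \eta) + 3 e^{-25 \sigma} \sin(5 \eta)$.
Substituting back: $u(\xi,t) = w(\xi - t, t)$.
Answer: $u(\xi, t) = 3 e^{-4 t} \sin(2 \xi - 2 t) + e^{-16 t} \sin(4 \xi - 4 t) + 3 e^{-25 t} \sin(5 \xi - 5 t)$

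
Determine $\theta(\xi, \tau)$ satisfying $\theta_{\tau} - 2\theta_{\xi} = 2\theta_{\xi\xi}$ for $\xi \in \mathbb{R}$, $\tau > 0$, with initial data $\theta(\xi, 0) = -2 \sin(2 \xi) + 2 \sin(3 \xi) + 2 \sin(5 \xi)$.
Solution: Moving frame: $\eta = \xi + 2\tau$, $\sigma = \tau$, $\theta = u(\eta,\sigma)$, so $\theta_{\tau} = u_{\sigma} + 2u_{\eta}$ and $\theta_{\xi\xi} = u_{\eta\eta}$.
Hence $\theta_{\tau} - 2\theta_{\xi} = u_{\sigma}$ and the PDE becomes the heat equation $u_{\sigma} = 2u_{\eta\eta}$ on $\eta \in \mathbb{R}$.
Initial data: $u(\eta,0) = \theta(\eta,0) = -2 \sin(2 \eta) + 2 \sin(3 \eta) + 2 \sin(5 \eta)$. Each mode $\sin(n\eta)$ decays as $e^{-2n^2\sigma}$ on $\mathbb{R}$, so $u(\eta,\sigma) = \sum c_n e^{-2n^2\sigma} \sin(n\eta)$ with $c_2=-2, c_3=2, c_5=2$: $u(\eta,\sigma) = -2 e^{-8 \sigma} \sin(2 \eta) + 2 e^{-18 \sigma} \sin(3 \eta) + 2 e^{-50 \sigma} \sin(5 \eta)$.
Substituting back: $\theta(\xi,\tau) = u(\xi + 2\tau, \tau)$.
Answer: $\theta(\xi, \tau) = -2 e^{-8 \tau} \sin(4 \tau + 2 \xi) + 2 e^{-18 \tau} \sin(6 \tau + 3 \xi) + 2 e^{-50 \tau} \sin(10 \tau + 5 \xi)$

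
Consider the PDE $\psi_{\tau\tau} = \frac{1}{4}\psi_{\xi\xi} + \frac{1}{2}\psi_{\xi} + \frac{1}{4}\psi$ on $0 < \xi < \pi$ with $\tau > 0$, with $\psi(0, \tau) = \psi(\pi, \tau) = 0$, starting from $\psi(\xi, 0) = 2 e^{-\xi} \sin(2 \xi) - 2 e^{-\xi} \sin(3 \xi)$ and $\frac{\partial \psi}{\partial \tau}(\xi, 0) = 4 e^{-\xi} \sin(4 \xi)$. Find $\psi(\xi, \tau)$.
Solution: Substitute $\psi = e^{-\xi}u$.
Then $\psi_{\xi} = e^{-\xi}(u_{\xi} - u)$, $\psi_{\xi\xi} = e^{-\xi}(u_{\xi\xi} - 2u_{\xi} + u)$, $\psi_{\tau\tau} = e^{-\xi}u_{\tau\tau}$; substituting and dividing by $e^{-\xi}$, the lower-order terms cancel: $u_{\tau\tau} = \frac{1}{4}u_{\xi\xi}$ (standard wave equation).
Data for $u$: $u(\xi,0) = e^{\xi}\psi(\xi,0) = 2 \sin(2 \xi) - 2 \sin(3 \xi)$; $u_{\tau}(\xi,0) = e^{\xi}\psi_{\tau}(\xi,0) = 4 \sin(4 \xi)$. The boundary conditions carry over: $u(0,\tau) = u(\pi,\tau) = 0$.
Separating variables: $u = \sum [A_n \cos(\omega_n \tau) + B_n \sin(\omega_n \tau)] \sin(n\xi)$, $\omega_n = n/2$. From ICs ($B_n$ = velocity coefficient / $\omega_n$): $A_2=2, A_3=-2, B_4=2$.
So $u(\xi,\tau) = 2 \sin(2 \xi) \cos(\tau) - 2 \sin(3 \xi) \cos(3 \tau/2) + 2 \sin(4 \xi) \sin(2 \tau)$, and $\psi(\xi,\tau) = e^{-\xi}u(\xi,\tau)$.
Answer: $\psi(\xi, \tau) = 2 e^{-\xi} \sin(2 \tau) \sin(4 \xi) + 2 e^{-\xi} \sin(2 \xi) \cos(\tau) - 2 e^{-\xi} \sin(3 \xi) \cos(3 \tau/2)$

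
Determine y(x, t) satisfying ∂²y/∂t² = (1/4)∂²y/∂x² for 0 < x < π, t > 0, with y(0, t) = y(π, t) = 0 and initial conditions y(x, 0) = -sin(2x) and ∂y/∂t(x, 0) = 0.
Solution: Using separation of variables y = X(x)T(t):
Eigenfunctions: sin(nx), n = 1, 2, 3, ...
General solution: y(x, t) = Σ [A_n cos(n t/2) + B_n sin(n t/2)] sin(nx)
From y(x,0) = -sin(2x): A_2=-1. From y_t(x,0) = 0: all B_n = 0.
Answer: y(x, t) = -sin(2x)cos(t)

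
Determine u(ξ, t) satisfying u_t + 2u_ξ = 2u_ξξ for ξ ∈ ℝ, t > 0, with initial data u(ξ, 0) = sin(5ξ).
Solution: Moving frame: η = ξ - 2t, σ = t, u = w(η,σ), so u_t = w_σ - 2w_η and u_ξξ = w_ηη.
Hence u_t + 2u_ξ = w_σ and the PDE becomes the heat equation w_σ = 2w_ηη on η ∈ ℝ.
Initial data: w(η,0) = u(η,0) = sin(5η). Each mode sin(nη) decays as exp(-2n²σ) on ℝ, so w(η,σ) = Σ c_n exp(-2n²σ) sin(nη) with c_5=1: w(η,σ) = exp(-50σ)sin(5η).
Substituting back: u(ξ,t) = w(ξ - 2t, t).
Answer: u(ξ, t) = -exp(-50t)sin(10t - 5ξ)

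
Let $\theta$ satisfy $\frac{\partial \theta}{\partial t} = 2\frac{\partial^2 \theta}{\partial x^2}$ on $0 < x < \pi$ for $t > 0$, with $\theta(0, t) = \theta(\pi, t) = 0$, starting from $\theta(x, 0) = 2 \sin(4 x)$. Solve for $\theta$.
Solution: Using separation of variables $\theta = X(x)G(t)$:
Eigenfunctions: $\sin(nx)$, $n = 1, 2, 3, \ldots$
General solution: $\theta(x, t) = \sum c_n \sin(nx) e^{-2n^2 t}$
Matching $\theta(x,0) = 2 \sin(4 x)$ term by term: $c_4=2$.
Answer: $\theta(x, t) = 2 e^{-32 t} \sin(4 x)$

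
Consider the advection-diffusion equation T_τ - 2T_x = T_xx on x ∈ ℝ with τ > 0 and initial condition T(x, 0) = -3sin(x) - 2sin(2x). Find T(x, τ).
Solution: Moving frame: η = x + 2τ, σ = τ, T = u(η,σ), so T_τ = u_σ + 2u_η and T_xx = u_ηη.
Hence T_τ - 2T_x = u_σ and the PDE becomes the heat equation u_σ = u_ηη on η ∈ ℝ.
Initial data: u(η,0) = T(η,0) = -3sin(η) - 2sin(2η). Each mode sin(nη) decays as exp(-n²σ) on ℝ, so u(η,σ) = Σ c_n exp(-n²σ) sin(nη) with c_1=-3, c_2=-2: u(η,σ) = -3exp(-σ)sin(η) - 2exp(-4σ)sin(2η).
Substituting back: T(x,τ) = u(x + 2τ, τ).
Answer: T(x, τ) = -3exp(-τ)sin(x + 2τ) - 2exp(-4τ)sin(2x + 4τ)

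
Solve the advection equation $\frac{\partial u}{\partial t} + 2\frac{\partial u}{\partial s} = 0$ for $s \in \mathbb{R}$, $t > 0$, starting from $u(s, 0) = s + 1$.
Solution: By method of characteristics (waves move right with speed 2):
Along characteristics $s - 2t =$ const, $u$ is constant, so $u(s,t) = f(s - 2t)$ with $f = u( \cdot , 0)$.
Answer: $u(s, t) = s - 2 t + 1$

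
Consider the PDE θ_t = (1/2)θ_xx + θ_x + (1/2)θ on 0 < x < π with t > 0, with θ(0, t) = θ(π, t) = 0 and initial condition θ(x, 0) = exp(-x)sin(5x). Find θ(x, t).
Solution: Substitute θ = exp(-x)u, i.e. u = exp(x)θ.
By the product rule, θ_x = exp(-x)(u_x - u), θ_xx = exp(-x)(u_xx - 2u_x + u), θ_t = exp(-x)u_t.
Substituting into the PDE and dividing by exp(-x): u_t = (1/2)(u_xx - 2u_x + u) + (u_x - u) + (1/2)u.
The lower-order terms cancel, leaving the standard heat equation u_t = (1/2)u_xx.
Initial data for u: u(x,0) = exp(x)θ(x,0) = sin(5x). The boundary conditions carry over: u(0,t) = u(π,t) = 0.
Solve for u:
  Using separation of variables u = X(x)G(t):
  Eigenfunctions: sin(nx), n = 1, 2, 3, ...
  General solution: u(x, t) = Σ c_n sin(nx) exp(-n² t/2)
  Matching u(x,0) = sin(5x) term by term: c_5=1.
Hence u(x,t) = exp(-25t/2)sin(5x).
Transform back: θ(x,t) = exp(-x)u(x,t).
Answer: θ(x, t) = exp(-25t/2)exp(-x)sin(5x)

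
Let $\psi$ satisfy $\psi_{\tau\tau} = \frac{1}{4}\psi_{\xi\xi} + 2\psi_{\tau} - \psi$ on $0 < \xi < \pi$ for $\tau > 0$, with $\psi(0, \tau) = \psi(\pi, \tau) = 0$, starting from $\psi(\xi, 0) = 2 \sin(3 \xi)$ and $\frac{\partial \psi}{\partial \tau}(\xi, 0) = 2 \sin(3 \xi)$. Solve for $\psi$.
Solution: Substitute $\psi = e^{\tau}u$.
Then $\psi_{\tau} = e^{\tau}(u_{\tau} + u)$, $\psi_{\tau\tau} = e^{\tau}(u_{\tau\tau} + 2u_{\tau} + u)$, $\psi_{\xi\xi} = e^{\tau}u_{\xi\xi}$; substituting and dividing by $e^{\tau}$, the lower-order terms cancel: $u_{\tau\tau} = \frac{1}{4}u_{\xi\xi}$ (standard wave equation).
Data for $u$: $u(\xi,0) = \psi(\xi,0) = 2 \sin(3 \xi)$; $u_{\tau}(\xi,0) = \psi_{\tau}(\xi,0) - \psi(\xi,0) = 0$. The boundary conditions carry over: $u(0,\tau) = u(\pi,\tau) = 0$.
Separating variables: $u = \sum [A_n \cos(\omega_n \tau) + B_n \sin(\omega_n \tau)] \sin(n\xi)$, $\omega_n = n/2$. From ICs: $A_3=2$.
So $u(\xi,\tau) = 2 \sin(3 \xi) \cos(3 \tau/2)$, and $\psi(\xi,\tau) = e^{\tau}u(\xi,\tau)$.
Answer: $\psi(\xi, \tau) = 2 e^{\tau} \sin(3 \xi) \cos(3 \tau/2)$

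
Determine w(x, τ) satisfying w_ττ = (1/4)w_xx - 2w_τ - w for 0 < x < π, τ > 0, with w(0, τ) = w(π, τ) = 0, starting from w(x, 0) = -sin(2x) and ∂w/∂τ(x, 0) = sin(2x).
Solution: Substitute w = exp(-τ)u, i.e. u = exp(τ)w.
By the product rule, w_τ = exp(-τ)(u_τ - u), w_ττ = exp(-τ)(u_ττ - 2u_τ + u), w_xx = exp(-τ)u_xx.
Substituting into the PDE and dividing by exp(-τ): u_ττ - 2u_τ + u = (1/4)u_xx - 2(u_τ - u) - u.
The lower-order terms cancel, leaving the standard wave equation u_ττ = (1/4)u_xx.
Initial data for u: u(x,0) = w(x,0) = -sin(2x); u_τ(x,0) = w_τ(x,0) + w(x,0) = 0. The boundary conditions carry over: u(0,τ) = u(π,τ) = 0.
Solve for u:
  Using separation of variables u = X(x)T(τ):
  Eigenfunctions: sin(nx), n = 1, 2, 3, ...
  General solution: u(x, τ) = Σ [A_n cos(n τ/2) + B_n sin(n τ/2)] sin(nx)
  From u(x,0) = -sin(2x): A_2=-1. From u_τ(x,0) = 0: all B_n = 0.
Hence u(x,τ) = -sin(2x)cos(τ).
Transform back: w(x,τ) = exp(-τ)u(x,τ).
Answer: w(x, τ) = -exp(-τ)sin(2x)cos(τ)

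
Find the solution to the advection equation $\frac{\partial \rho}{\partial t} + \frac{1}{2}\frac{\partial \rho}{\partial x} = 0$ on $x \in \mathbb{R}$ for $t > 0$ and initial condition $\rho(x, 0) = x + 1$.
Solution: By method of characteristics (waves move right with speed 1/2):
Along characteristics $x - \frac{1}{2}t =$ const, $\rho$ is constant, so $\rho(x,t) = f(x - \frac{1}{2}t)$ with $f = \rho( \cdot , 0)$.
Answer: $\rho(x, t) = -\frac{1}{2} t + x + 1$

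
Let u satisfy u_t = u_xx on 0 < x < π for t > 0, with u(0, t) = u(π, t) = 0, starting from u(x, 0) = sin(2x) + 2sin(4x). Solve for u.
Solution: Using separation of variables u = X(x)T(t):
Eigenfunctions: sin(nx), n = 1, 2, 3, ...
General solution: u(x, t) = Σ c_n sin(nx) exp(-n² t)
Matching u(x,0) = sin(2x) + 2sin(4x) term by term: c_2=1, c_4=2.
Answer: u(x, t) = exp(-4t)sin(2x) + 2exp(-16t)sin(4x)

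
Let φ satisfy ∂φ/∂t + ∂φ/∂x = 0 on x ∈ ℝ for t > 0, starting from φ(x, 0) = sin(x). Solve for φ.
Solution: By characteristics (dx/dt = 1), φ(x,t) = f(x - t) with f = φ(·, 0).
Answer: φ(x, t) = -sin(t - x)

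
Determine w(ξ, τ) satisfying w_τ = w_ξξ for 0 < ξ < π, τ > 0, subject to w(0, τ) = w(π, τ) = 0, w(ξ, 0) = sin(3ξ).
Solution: Separating variables: w = Σ c_n exp(-n²τ) sin(nξ). From w(ξ,0) = sin(3ξ): c_3=1.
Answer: w(ξ, τ) = exp(-9τ)sin(3ξ)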